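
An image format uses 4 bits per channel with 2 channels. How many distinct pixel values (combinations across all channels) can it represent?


Total bits = 4 bits/channel × 2 channels = 8 bits
Distinct pixel values = 2^8
= 256 pixel values


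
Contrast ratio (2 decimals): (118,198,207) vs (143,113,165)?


Linearize each sRGB channel c=v/255: c/12.92 if c ≤ 0.04045 else ((c+0.055)/1.055)^2.4
L = 0.2126×R_lin + 0.7152×G_lin + 0.0722×B_lin
Color 1 (118,198,207):
  R=118: 118/255≈0.4627 > 0.04045 → ((0.4627+0.055)/1.055)^2.4 ≈ 0.18116
  G=198: 198/255≈0.7765 > 0.04045 → ((0.7765+0.055)/1.055)^2.4 ≈ 0.56471
  B=207: 207/255≈0.8118 > 0.04045 → ((0.8118+0.055)/1.055)^2.4 ≈ 0.62396
  L1 = 0.2126×0.18116 + 0.7152×0.56471 + 0.0722×0.62396 ≈ 0.48745
Color 2 (143,113,165):
  R=143: 143/255≈0.5608 > 0.04045 → ((0.5608+0.055)/1.055)^2.4 ≈ 0.27468
  G=113: 113/255≈0.4431 > 0.04045 → ((0.4431+0.055)/1.055)^2.4 ≈ 0.16513
  B=165: 165/255≈0.6471 > 0.04045 → ((0.6471+0.055)/1.055)^2.4 ≈ 0.37626
  L2 = 0.2126×0.27468 + 0.7152×0.16513 + 0.0722×0.37626 ≈ 0.20367
Lighter = 0.48745, Darker = 0.20367
Ratio = (L_lighter + 0.05) / (L_darker + 0.05)
Ratio = (0.48745 + 0.05) / (0.20367 + 0.05) = 0.53745 / 0.25367 ≈ 2.1187
Ratio ≈ 2.12:1


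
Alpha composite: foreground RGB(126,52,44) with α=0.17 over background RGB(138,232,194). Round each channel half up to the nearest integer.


C = α×F + (1-α)×B, with 1-α = 0.83
R: 0.17×126 + 0.83×138 = 21.42 + 114.54 = 135.96 → 136
G: 0.17×52 + 0.83×232 = 8.84 + 192.56 = 201.40 → 201
B: 0.17×44 + 0.83×194 = 7.48 + 161.02 = 168.50 → 169
= RGB(136, 201, 169)


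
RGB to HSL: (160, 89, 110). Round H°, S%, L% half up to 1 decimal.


Normalize: R'=160/255≈0.6275, G'=89/255≈0.3490, B'=110/255≈0.4314
Max=160/255, Min=89/255, Δ=Max-Min=71/255
L = (Max+Min)/2 = (160+89)/510 = 249/510 = 0.48823… → L = 48.8%
L ≤ 0.5 → S = Δ/(Max+Min) = 71/(160+89) = 71/249 = 0.28514… → S = 28.5%
(the 1/255 factors cancel in S and H, so raw channel differences can be used)
Max is R' → H = 60 × (((G-B)/Δ) mod 6) = 60 × (((89-110)/71) mod 6)
  (-21)/71 = -0.2957…; negative, so add 6 → 5.7042…
  H = 60 × 5.7042… = 342.253…° → H = 342.3°
= HSL(342.3°, 28.5%, 48.8%)


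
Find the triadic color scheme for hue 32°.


Triadic: equally spaced at 120° intervals
H1 = 32°
H2 = (32 + 120) mod 360 = 152°
H3 = (32 + 240) mod 360 = 272°
Triadic = 32°, 152°, 272°


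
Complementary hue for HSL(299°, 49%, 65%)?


Complement = opposite side of color wheel = hue + 180°
H' = (299 + 180) mod 360 = 119°
S and L unchanged.
= HSL(119°, 49%, 65%)


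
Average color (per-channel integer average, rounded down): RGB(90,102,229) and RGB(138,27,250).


Midpoint: each channel = ⌊(C₁+C₂)/2⌋
R: ⌊(90+138)/2⌋ = 114
G: ⌊(102+27)/2⌋ = 64
B: ⌊(229+250)/2⌋ = 239
= RGB(114, 64, 239)


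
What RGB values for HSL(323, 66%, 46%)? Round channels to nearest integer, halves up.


H=323°, S=0.66, L=0.46
C = (1-|2L-1|)×S = (1-|-0.08|)×0.66 = 0.6072
H' = H/60 = 323/60 ≈ 5.3833; X = C×(1-|H' mod 2 - 1|) = 0.37444
m = L - C/2 = 0.46 - 0.3036 = 0.1564
Sector ⌊H'⌋ = 5 → (R',G',B') = (0.6072, 0.0, 0.37444)
RGB = ((R'+m)×255, (G'+m)×255, (B'+m)×255) = (194.718, 39.882, 135.3642)
Round half up → RGB(195, 40, 135)


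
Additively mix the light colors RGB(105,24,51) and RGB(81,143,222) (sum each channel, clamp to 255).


Additive: each channel = min(255, C₁+C₂)
R: 105+81 = 186 → 186
G: 24+143 = 167 → 167
B: 51+222 = 273 → 255
= RGB(186, 167, 255)


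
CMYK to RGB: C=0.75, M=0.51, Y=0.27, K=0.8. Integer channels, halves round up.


R = 255 × (1-C) × (1-K) = 255 × 0.25 × 0.20 = 12.75 → 13
G = 255 × (1-M) × (1-K) = 255 × 0.49 × 0.20 = 24.99 → 25
B = 255 × (1-Y) × (1-K) = 255 × 0.73 × 0.20 = 37.23 → 37
= RGB(13, 25, 37)


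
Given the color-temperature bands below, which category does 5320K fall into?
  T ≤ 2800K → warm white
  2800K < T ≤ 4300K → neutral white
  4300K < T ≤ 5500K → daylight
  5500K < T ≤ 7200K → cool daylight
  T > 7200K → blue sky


Temperature: 5320K
4300K < 5320K ≤ 5500K → daylight
Classification: daylight


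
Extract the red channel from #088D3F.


Color: #088D3F
R = 08 = 8
G = 8D = 141
B = 3F = 63
Red = 8


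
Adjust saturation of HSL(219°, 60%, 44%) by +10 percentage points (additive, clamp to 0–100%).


Original S = 60%
Adjustment = +10 percentage points
New S = 60 + (10) = 70
Clamp to [0, 100] → 70
= HSL(219°, 70%, 44%)


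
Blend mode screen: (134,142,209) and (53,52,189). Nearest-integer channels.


Screen: C = 255 - (255-A)×(255-B)/255, rounded to nearest integer
R: 255 - (255-134)×(255-53)/255 = 255 - 24442/255 ≈ 255 - 95.851 = 159.149 → 159
G: 255 - (255-142)×(255-52)/255 = 255 - 22939/255 ≈ 255 - 89.957 = 165.043 → 165
B: 255 - (255-209)×(255-189)/255 = 255 - 3036/255 ≈ 255 - 11.906 = 243.094 → 243
= RGB(159, 165, 243)


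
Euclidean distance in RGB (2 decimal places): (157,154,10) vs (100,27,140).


d = √[(R₁-R₂)² + (G₁-G₂)² + (B₁-B₂)²]
d = √[(157-100)² + (154-27)² + (10-140)²]
d = √[3249 + 16129 + 16900]
d = √36278
d ≈ 190.47


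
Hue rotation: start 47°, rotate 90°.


New hue = (H + rotation) mod 360
New hue = (47 + 90) mod 360
= 137 mod 360
= 137°


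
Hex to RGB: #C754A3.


C7 → 199 (R)
54 → 84 (G)
A3 → 163 (B)
= RGB(199, 84, 163)


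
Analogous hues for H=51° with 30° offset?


Base hue: 51°
Left analog: (51 - 30) mod 360 = 21°
Right analog: (51 + 30) mod 360 = 81°
Analogous hues = 21° and 81°


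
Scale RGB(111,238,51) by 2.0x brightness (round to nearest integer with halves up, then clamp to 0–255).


Multiply each channel by 2.0, round half up, clamp to [0, 255]
R: 111×2.0 = 222
G: 238×2.0 = 476 → clamp → 255
B: 51×2.0 = 102
= RGB(222, 255, 102)


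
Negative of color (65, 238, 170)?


Invert: (255-R, 255-G, 255-B)
R: 255-65 = 190
G: 255-238 = 17
B: 255-170 = 85
= RGB(190, 17, 85)


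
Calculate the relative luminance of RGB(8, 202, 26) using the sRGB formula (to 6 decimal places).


Linearize each channel (sRGB transfer function): c = v/255; c_lin = c/12.92 if c ≤ 0.04045, else ((c+0.055)/1.055)^2.4
  R: 8/255 ≈ 0.031373 ≤ 0.04045 → 0.031373/12.92 ≈ 0.002428
  G: 202/255 ≈ 0.792157 > 0.04045 → ((0.792157+0.055)/1.055)^2.4 ≈ 0.590619
  B: 26/255 ≈ 0.101961 > 0.04045 → ((0.101961+0.055)/1.055)^2.4 ≈ 0.010330
R_lin = 0.002428, G_lin = 0.590619, B_lin = 0.010330
L = 0.2126×R + 0.7152×G + 0.0722×B
L = 0.2126×0.002428 + 0.7152×0.590619 + 0.0722×0.010330
L ≈ 0.423673


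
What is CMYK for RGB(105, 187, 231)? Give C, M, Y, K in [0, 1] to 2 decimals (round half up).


R'=105/255≈0.4118, G'=187/255≈0.7333, B'=231/255≈0.9059
K = 1 - max(R',G',B') = 1 - 231/255 = 24/255 = 0.09411… → 0.09
(1-R'-K)/(1-K) simplifies to (max-R)/max with max = 231:
C = (231-105)/231 = 126/231 = 0.54545… → 0.55
M = (231-187)/231 = 44/231 = 0.19047… → 0.19
Y = (231-231)/231 = 0/231 = 0 → 0.00
= CMYK(0.55, 0.19, 0.00, 0.09)


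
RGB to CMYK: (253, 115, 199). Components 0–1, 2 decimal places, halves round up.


R'=253/255≈0.9922, G'=115/255≈0.4510, B'=199/255≈0.7804
K = 1 - max(R',G',B') = 1 - 253/255 = 2/255 = 0.00784… → 0.01
(1-R'-K)/(1-K) simplifies to (max-R)/max with max = 253:
C = (253-253)/253 = 0/253 = 0 → 0.00
M = (253-115)/253 = 138/253 = 0.54545… → 0.55
Y = (253-199)/253 = 54/253 = 0.21343… → 0.21
= CMYK(0.00, 0.55, 0.21, 0.01)


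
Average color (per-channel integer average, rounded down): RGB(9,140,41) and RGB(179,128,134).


Midpoint: each channel = ⌊(C₁+C₂)/2⌋
R: ⌊(9+179)/2⌋ = 94
G: ⌊(140+128)/2⌋ = 134
B: ⌊(41+134)/2⌋ = 87
= RGB(94, 134, 87)


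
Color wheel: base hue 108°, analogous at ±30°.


Base hue: 108°
Left analog: (108 - 30) mod 360 = 78°
Right analog: (108 + 30) mod 360 = 138°
Analogous hues = 78° and 138°


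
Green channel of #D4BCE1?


Color: #D4BCE1
R = D4 = 212
G = BC = 188
B = E1 = 225
Green = 188


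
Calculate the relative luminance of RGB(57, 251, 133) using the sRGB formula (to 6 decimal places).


Linearize each channel (sRGB transfer function): c = v/255; c_lin = c/12.92 if c ≤ 0.04045, else ((c+0.055)/1.055)^2.4
  R: 57/255 ≈ 0.223529 > 0.04045 → ((0.223529+0.055)/1.055)^2.4 ≈ 0.040915
  G: 251/255 ≈ 0.984314 > 0.04045 → ((0.984314+0.055)/1.055)^2.4 ≈ 0.964686
  B: 133/255 ≈ 0.521569 > 0.04045 → ((0.521569+0.055)/1.055)^2.4 ≈ 0.234551
R_lin = 0.040915, G_lin = 0.964686, B_lin = 0.234551
L = 0.2126×R + 0.7152×G + 0.0722×B
L = 0.2126×0.040915 + 0.7152×0.964686 + 0.0722×0.234551
L ≈ 0.715577


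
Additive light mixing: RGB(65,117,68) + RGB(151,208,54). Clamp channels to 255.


Additive: each channel = min(255, C₁+C₂)
R: 65+151 = 216 → 216
G: 117+208 = 325 → 255
B: 68+54 = 122 → 122
= RGB(216, 255, 122)


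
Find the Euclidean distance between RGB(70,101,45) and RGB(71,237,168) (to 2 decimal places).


d = √[(R₁-R₂)² + (G₁-G₂)² + (B₁-B₂)²]
d = √[(70-71)² + (101-237)² + (45-168)²]
d = √[1 + 18496 + 15129]
d = √33626
d ≈ 183.37


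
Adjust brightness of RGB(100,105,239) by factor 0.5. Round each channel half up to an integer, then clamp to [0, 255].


Multiply each channel by 0.5, round half up, clamp to [0, 255]
R: 100×0.5 = 50
G: 105×0.5 = 52.5 → round → 53
B: 239×0.5 = 119.5 → round → 120
= RGB(50, 53, 120)


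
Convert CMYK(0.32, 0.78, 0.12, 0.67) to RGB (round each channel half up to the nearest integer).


R = 255 × (1-C) × (1-K) = 255 × 0.68 × 0.33 = 57.222 → 57
G = 255 × (1-M) × (1-K) = 255 × 0.22 × 0.33 = 18.513 → 19
B = 255 × (1-Y) × (1-K) = 255 × 0.88 × 0.33 = 74.052 → 74
= RGB(57, 19, 74)


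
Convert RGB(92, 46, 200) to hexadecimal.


R = 92 → 5C (hex)
G = 46 → 2E (hex)
B = 200 → C8 (hex)
Hex = #5C2EC8


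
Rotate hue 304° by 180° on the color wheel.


New hue = (H + rotation) mod 360
New hue = (304 + 180) mod 360
= 484 mod 360
= 124°


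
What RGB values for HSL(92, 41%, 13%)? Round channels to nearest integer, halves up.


H=92°, S=0.41, L=0.13
C = (1-|2L-1|)×S = (1-|-0.74|)×0.41 = 0.1066
H' = H/60 = 92/60 ≈ 1.5333; X = C×(1-|H' mod 2 - 1|) ≈ 0.0497
m = L - C/2 = 0.13 - 0.0533 = 0.0767
Sector ⌊H'⌋ = 1 → (R',G',B') = (≈0.0497, 0.1066, 0.0)
RGB = ((R'+m)×255, (G'+m)×255, (B'+m)×255) = (32.2439, 46.7415, 19.5585)
Round half up → RGB(32, 47, 20)


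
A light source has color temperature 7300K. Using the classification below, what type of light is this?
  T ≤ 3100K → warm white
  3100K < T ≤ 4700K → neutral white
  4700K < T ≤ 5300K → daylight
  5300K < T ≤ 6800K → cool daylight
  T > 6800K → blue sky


Temperature: 7300K
7300K > 6800K → blue sky
Classification: blue sky


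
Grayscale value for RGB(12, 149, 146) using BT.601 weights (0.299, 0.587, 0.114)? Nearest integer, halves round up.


Gray = 0.299×R + 0.587×G + 0.114×B
Gray = 0.299×12 + 0.587×149 + 0.114×146
Gray = 3.588 + 87.463 + 16.644
Gray = 107.695 → round half up → 108
Gray = 108


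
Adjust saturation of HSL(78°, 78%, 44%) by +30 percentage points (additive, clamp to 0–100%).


Original S = 78%
Adjustment = +30 percentage points
New S = 78 + (30) = 108
Clamp to [0, 100] → 100
= HSL(78°, 100%, 44%)


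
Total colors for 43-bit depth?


Colors = 2^bits = 2^43
= 8,796,093,022,208 colors


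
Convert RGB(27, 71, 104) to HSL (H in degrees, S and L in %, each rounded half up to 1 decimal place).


Normalize: R'=27/255≈0.1059, G'=71/255≈0.2784, B'=104/255≈0.4078
Max=104/255, Min=27/255, Δ=Max-Min=77/255
L = (Max+Min)/2 = (104+27)/510 = 131/510 = 0.25686… → L = 25.7%
L ≤ 0.5 → S = Δ/(Max+Min) = 77/(104+27) = 77/131 = 0.58778… → S = 58.8%
(the 1/255 factors cancel in S and H, so raw channel differences can be used)
Max is B' → H = 60 × ((R-G)/Δ + 4) = 60 × ((27-71)/77 + 4)
  -44/77 + 4 = -0.5714… + 4 = 3.4285…
  H = 60 × 3.4285… = 205.714…° → H = 205.7°
= HSL(205.7°, 58.8%, 25.7%)


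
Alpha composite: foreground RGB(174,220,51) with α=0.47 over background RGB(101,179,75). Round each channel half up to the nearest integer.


C = α×F + (1-α)×B, with 1-α = 0.53
R: 0.47×174 + 0.53×101 = 81.78 + 53.53 = 135.31 → 135
G: 0.47×220 + 0.53×179 = 103.40 + 94.87 = 198.27 → 198
B: 0.47×51 + 0.53×75 = 23.97 + 39.75 = 63.72 → 64
= RGB(135, 198, 64)


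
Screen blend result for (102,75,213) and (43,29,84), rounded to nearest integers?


Screen: C = 255 - (255-A)×(255-B)/255, rounded to nearest integer
R: 255 - (255-102)×(255-43)/255 = 255 - 32436/255 ≈ 255 - 127.200 = 127.800 → 128
G: 255 - (255-75)×(255-29)/255 = 255 - 40680/255 ≈ 255 - 159.529 = 95.471 → 95
B: 255 - (255-213)×(255-84)/255 = 255 - 7182/255 ≈ 255 - 28.165 = 226.835 → 227
= RGB(128, 95, 227)


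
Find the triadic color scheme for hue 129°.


Triadic: equally spaced at 120° intervals
H1 = 129°
H2 = (129 + 120) mod 360 = 249°
H3 = (129 + 240) mod 360 = 9°
Triadic = 129°, 249°, 9°


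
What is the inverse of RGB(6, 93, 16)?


Invert: (255-R, 255-G, 255-B)
R: 255-6 = 249
G: 255-93 = 162
B: 255-16 = 239
= RGB(249, 162, 239)


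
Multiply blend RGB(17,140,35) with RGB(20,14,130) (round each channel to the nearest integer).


Multiply: C = A×B/255, rounded to nearest integer
R: 17×20/255 = 340/255 ≈ 1.333 → 1
G: 140×14/255 = 1960/255 ≈ 7.686 → 8
B: 35×130/255 = 4550/255 ≈ 17.843 → 18
= RGB(1, 8, 18)


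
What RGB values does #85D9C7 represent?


85 → 133 (R)
D9 → 217 (G)
C7 → 199 (B)
= RGB(133, 217, 199)


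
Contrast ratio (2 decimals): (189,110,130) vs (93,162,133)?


Linearize each sRGB channel c=v/255: c/12.92 if c ≤ 0.04045 else ((c+0.055)/1.055)^2.4
L = 0.2126×R_lin + 0.7152×G_lin + 0.0722×B_lin
Color 1 (189,110,130):
  R=189: 189/255≈0.7412 > 0.04045 → ((0.7412+0.055)/1.055)^2.4 ≈ 0.50888
  G=110: 110/255≈0.4314 > 0.04045 → ((0.4314+0.055)/1.055)^2.4 ≈ 0.15593
  B=130: 130/255≈0.5098 > 0.04045 → ((0.5098+0.055)/1.055)^2.4 ≈ 0.22323
  L1 = 0.2126×0.50888 + 0.7152×0.15593 + 0.0722×0.22323 ≈ 0.23582
Color 2 (93,162,133):
  R=93: 93/255≈0.3647 > 0.04045 → ((0.3647+0.055)/1.055)^2.4 ≈ 0.10946
  G=162: 162/255≈0.6353 > 0.04045 → ((0.6353+0.055)/1.055)^2.4 ≈ 0.36131
  B=133: 133/255≈0.5216 > 0.04045 → ((0.5216+0.055)/1.055)^2.4 ≈ 0.23455
  L2 = 0.2126×0.10946 + 0.7152×0.36131 + 0.0722×0.23455 ≈ 0.29861
Lighter = 0.29861, Darker = 0.23582
Ratio = (L_lighter + 0.05) / (L_darker + 0.05)
Ratio = (0.29861 + 0.05) / (0.23582 + 0.05) = 0.34861 / 0.28582 ≈ 1.2197
Ratio ≈ 1.22:1


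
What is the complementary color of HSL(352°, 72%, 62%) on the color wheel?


Complement = opposite side of color wheel = hue + 180°
H' = (352 + 180) mod 360 = 172°
S and L unchanged.
= HSL(172°, 72%, 62%)


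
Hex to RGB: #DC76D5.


DC → 220 (R)
76 → 118 (G)
D5 → 213 (B)
= RGB(220, 118, 213)


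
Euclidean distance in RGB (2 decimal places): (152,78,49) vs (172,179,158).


d = √[(R₁-R₂)² + (G₁-G₂)² + (B₁-B₂)²]
d = √[(152-172)² + (78-179)² + (49-158)²]
d = √[400 + 10201 + 11881]
d = √22482
d ≈ 149.94


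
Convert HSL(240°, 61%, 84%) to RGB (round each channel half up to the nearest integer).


H=240°, S=0.61, L=0.84
C = (1-|2L-1|)×S = (1-|0.68|)×0.61 = 0.1952
H' = H/60 = 240/60 ≈ 4.0000; X = C×(1-|H' mod 2 - 1|) = 0.0
m = L - C/2 = 0.84 - 0.0976 = 0.7424
Sector ⌊H'⌋ = 4 → (R',G',B') = (0.0, 0.0, 0.1952)
RGB = ((R'+m)×255, (G'+m)×255, (B'+m)×255) = (189.312, 189.312, 239.088)
Round half up → RGB(189, 189, 239)


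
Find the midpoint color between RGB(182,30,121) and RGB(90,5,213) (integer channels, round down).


Midpoint: each channel = ⌊(C₁+C₂)/2⌋
R: ⌊(182+90)/2⌋ = 136
G: ⌊(30+5)/2⌋ = 17
B: ⌊(121+213)/2⌋ = 167
= RGB(136, 17, 167)


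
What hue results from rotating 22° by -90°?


New hue = (H + rotation) mod 360
New hue = (22 -90) mod 360
= -68 mod 360
= 292°


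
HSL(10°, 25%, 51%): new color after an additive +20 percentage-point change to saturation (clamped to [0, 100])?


Original S = 25%
Adjustment = +20 percentage points
New S = 25 + (20) = 45
Clamp to [0, 100] → 45
= HSL(10°, 45%, 51%)


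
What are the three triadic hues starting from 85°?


Triadic: equally spaced at 120° intervals
H1 = 85°
H2 = (85 + 120) mod 360 = 205°
H3 = (85 + 240) mod 360 = 325°
Triadic = 85°, 205°, 325°


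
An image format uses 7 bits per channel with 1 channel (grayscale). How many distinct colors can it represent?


Total bits = 7 bits/channel × 1 channels = 7 bits
Distinct colors = 2^7
= 128 colors


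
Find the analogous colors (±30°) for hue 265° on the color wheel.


Base hue: 265°
Left analog: (265 - 30) mod 360 = 235°
Right analog: (265 + 30) mod 360 = 295°
Analogous hues = 235° and 295°


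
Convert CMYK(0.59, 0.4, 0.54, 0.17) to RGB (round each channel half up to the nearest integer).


R = 255 × (1-C) × (1-K) = 255 × 0.41 × 0.83 = 86.7765 → 87
G = 255 × (1-M) × (1-K) = 255 × 0.60 × 0.83 = 126.99 → 127
B = 255 × (1-Y) × (1-K) = 255 × 0.46 × 0.83 = 97.359 → 97
= RGB(87, 127, 97)


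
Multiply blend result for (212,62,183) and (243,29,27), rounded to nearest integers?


Multiply: C = A×B/255, rounded to nearest integer
R: 212×243/255 = 51516/255 ≈ 202.024 → 202
G: 62×29/255 = 1798/255 ≈ 7.051 → 7
B: 183×27/255 = 4941/255 ≈ 19.376 → 19
= RGB(202, 7, 19)


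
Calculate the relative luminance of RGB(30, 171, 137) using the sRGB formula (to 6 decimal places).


Linearize each channel (sRGB transfer function): c = v/255; c_lin = c/12.92 if c ≤ 0.04045, else ((c+0.055)/1.055)^2.4
  R: 30/255 ≈ 0.117647 > 0.04045 → ((0.117647+0.055)/1.055)^2.4 ≈ 0.012983
  G: 171/255 ≈ 0.670588 > 0.04045 → ((0.670588+0.055)/1.055)^2.4 ≈ 0.407240
  B: 137/255 ≈ 0.537255 > 0.04045 → ((0.537255+0.055)/1.055)^2.4 ≈ 0.250158
R_lin = 0.012983, G_lin = 0.407240, B_lin = 0.250158
L = 0.2126×R + 0.7152×G + 0.0722×B
L = 0.2126×0.012983 + 0.7152×0.407240 + 0.0722×0.250158
L ≈ 0.312080


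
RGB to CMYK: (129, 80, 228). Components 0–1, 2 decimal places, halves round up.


R'=129/255≈0.5059, G'=80/255≈0.3137, B'=228/255≈0.8941
K = 1 - max(R',G',B') = 1 - 228/255 = 27/255 = 0.10588… → 0.11
(1-R'-K)/(1-K) simplifies to (max-R)/max with max = 228:
C = (228-129)/228 = 99/228 = 0.43421… → 0.43
M = (228-80)/228 = 148/228 = 0.64912… → 0.65
Y = (228-228)/228 = 0/228 = 0 → 0.00
= CMYK(0.43, 0.65, 0.00, 0.11)


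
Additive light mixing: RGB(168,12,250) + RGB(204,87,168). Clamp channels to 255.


Additive: each channel = min(255, C₁+C₂)
R: 168+204 = 372 → 255
G: 12+87 = 99 → 99
B: 250+168 = 418 → 255
= RGB(255, 99, 255)


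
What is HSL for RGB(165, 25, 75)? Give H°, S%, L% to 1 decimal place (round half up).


Normalize: R'=165/255≈0.6471, G'=25/255≈0.0980, B'=75/255≈0.2941
Max=165/255, Min=25/255, Δ=Max-Min=140/255
L = (Max+Min)/2 = (165+25)/510 = 190/510 = 0.37254… → L = 37.3%
L ≤ 0.5 → S = Δ/(Max+Min) = 140/(165+25) = 140/190 = 0.73684… → S = 73.7%
(the 1/255 factors cancel in S and H, so raw channel differences can be used)
Max is R' → H = 60 × (((G-B)/Δ) mod 6) = 60 × (((25-75)/140) mod 6)
  (-50)/140 = -0.3571…; negative, so add 6 → 5.6428…
  H = 60 × 5.6428… = 338.571…° → H = 338.6°
= HSL(338.6°, 73.7%, 37.3%)


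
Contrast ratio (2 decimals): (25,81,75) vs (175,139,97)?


Linearize each sRGB channel c=v/255: c/12.92 if c ≤ 0.04045 else ((c+0.055)/1.055)^2.4
L = 0.2126×R_lin + 0.7152×G_lin + 0.0722×B_lin
Color 1 (25,81,75):
  R=25: 25/255≈0.0980 > 0.04045 → ((0.0980+0.055)/1.055)^2.4 ≈ 0.00972
  G=81: 81/255≈0.3176 > 0.04045 → ((0.3176+0.055)/1.055)^2.4 ≈ 0.08228
  B=75: 75/255≈0.2941 > 0.04045 → ((0.2941+0.055)/1.055)^2.4 ≈ 0.07036
  L1 = 0.2126×0.00972 + 0.7152×0.08228 + 0.0722×0.07036 ≈ 0.06600
Color 2 (175,139,97):
  R=175: 175/255≈0.6863 > 0.04045 → ((0.6863+0.055)/1.055)^2.4 ≈ 0.42869
  G=139: 139/255≈0.5451 > 0.04045 → ((0.5451+0.055)/1.055)^2.4 ≈ 0.25818
  B=97: 97/255≈0.3804 > 0.04045 → ((0.3804+0.055)/1.055)^2.4 ≈ 0.11954
  L2 = 0.2126×0.42869 + 0.7152×0.25818 + 0.0722×0.11954 ≈ 0.28442
Lighter = 0.28442, Darker = 0.06600
Ratio = (L_lighter + 0.05) / (L_darker + 0.05)
Ratio = (0.28442 + 0.05) / (0.06600 + 0.05) = 0.33442 / 0.11600 ≈ 2.8831
Ratio ≈ 2.88:1


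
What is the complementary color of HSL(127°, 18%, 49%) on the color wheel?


Complement = opposite side of color wheel = hue + 180°
H' = (127 + 180) mod 360 = 307°
S and L unchanged.
= HSL(307°, 18%, 49%)


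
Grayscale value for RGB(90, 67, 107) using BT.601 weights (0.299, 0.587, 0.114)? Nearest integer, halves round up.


Gray = 0.299×R + 0.587×G + 0.114×B
Gray = 0.299×90 + 0.587×67 + 0.114×107
Gray = 26.910 + 39.329 + 12.198
Gray = 78.437 → round half up → 78
Gray = 78


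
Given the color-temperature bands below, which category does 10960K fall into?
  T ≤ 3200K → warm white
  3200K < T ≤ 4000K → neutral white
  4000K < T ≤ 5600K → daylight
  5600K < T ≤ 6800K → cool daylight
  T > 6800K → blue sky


Temperature: 10960K
10960K > 6800K → blue sky
Classification: blue sky


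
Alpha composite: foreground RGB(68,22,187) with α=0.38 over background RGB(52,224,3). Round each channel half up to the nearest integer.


C = α×F + (1-α)×B, with 1-α = 0.62
R: 0.38×68 + 0.62×52 = 25.84 + 32.24 = 58.08 → 58
G: 0.38×22 + 0.62×224 = 8.36 + 138.88 = 147.24 → 147
B: 0.38×187 + 0.62×3 = 71.06 + 1.86 = 72.92 → 73
= RGB(58, 147, 73)


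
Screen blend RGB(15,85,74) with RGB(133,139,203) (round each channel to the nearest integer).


Screen: C = 255 - (255-A)×(255-B)/255, rounded to nearest integer
R: 255 - (255-15)×(255-133)/255 = 255 - 29280/255 ≈ 255 - 114.824 = 140.176 → 140
G: 255 - (255-85)×(255-139)/255 = 255 - 19720/255 ≈ 255 - 77.333 = 177.667 → 178
B: 255 - (255-74)×(255-203)/255 = 255 - 9412/255 ≈ 255 - 36.910 = 218.090 → 218
= RGB(140, 178, 218)


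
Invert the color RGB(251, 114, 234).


Invert: (255-R, 255-G, 255-B)
R: 255-251 = 4
G: 255-114 = 141
B: 255-234 = 21
= RGB(4, 141, 21)


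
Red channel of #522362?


Color: #522362
R = 52 = 82
G = 23 = 35
B = 62 = 98
Red = 82


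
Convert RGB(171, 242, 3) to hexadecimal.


R = 171 → AB (hex)
G = 242 → F2 (hex)
B = 3 → 03 (hex)
Hex = #ABF203


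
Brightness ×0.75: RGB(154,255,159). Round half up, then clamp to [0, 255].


Multiply each channel by 0.75, round half up, clamp to [0, 255]
R: 154×0.75 = 115.5 → round → 116
G: 255×0.75 = 191.25 → round → 191
B: 159×0.75 = 119.25 → round → 119
= RGB(116, 191, 119)


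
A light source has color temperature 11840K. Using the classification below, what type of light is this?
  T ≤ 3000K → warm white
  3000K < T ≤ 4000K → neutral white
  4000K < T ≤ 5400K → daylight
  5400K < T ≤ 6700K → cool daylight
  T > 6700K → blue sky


Temperature: 11840K
11840K > 6700K → blue sky
Classification: blue sky


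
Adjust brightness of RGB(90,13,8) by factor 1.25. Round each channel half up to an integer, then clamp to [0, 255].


Multiply each channel by 1.25, round half up, clamp to [0, 255]
R: 90×1.25 = 112.5 → round → 113
G: 13×1.25 = 16.25 → round → 16
B: 8×1.25 = 10
= RGB(113, 16, 10)


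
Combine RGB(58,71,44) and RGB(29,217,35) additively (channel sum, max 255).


Additive: each channel = min(255, C₁+C₂)
R: 58+29 = 87 → 87
G: 71+217 = 288 → 255
B: 44+35 = 79 → 79
= RGB(87, 255, 79)


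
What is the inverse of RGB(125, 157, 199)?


Invert: (255-R, 255-G, 255-B)
R: 255-125 = 130
G: 255-157 = 98
B: 255-199 = 56
= RGB(130, 98, 56)


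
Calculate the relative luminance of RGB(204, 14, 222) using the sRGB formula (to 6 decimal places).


Linearize each channel (sRGB transfer function): c = v/255; c_lin = c/12.92 if c ≤ 0.04045, else ((c+0.055)/1.055)^2.4
  R: 204/255 ≈ 0.800000 > 0.04045 → ((0.800000+0.055)/1.055)^2.4 ≈ 0.603827
  G: 14/255 ≈ 0.054902 > 0.04045 → ((0.054902+0.055)/1.055)^2.4 ≈ 0.004391
  B: 222/255 ≈ 0.870588 > 0.04045 → ((0.870588+0.055)/1.055)^2.4 ≈ 0.730461
R_lin = 0.603827, G_lin = 0.004391, B_lin = 0.730461
L = 0.2126×R + 0.7152×G + 0.0722×B
L = 0.2126×0.603827 + 0.7152×0.004391 + 0.0722×0.730461
L ≈ 0.184254


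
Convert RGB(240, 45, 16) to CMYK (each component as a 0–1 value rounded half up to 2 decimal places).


R'=240/255≈0.9412, G'=45/255≈0.1765, B'=16/255≈0.0627
K = 1 - max(R',G',B') = 1 - 240/255 = 15/255 = 0.05882… → 0.06
(1-R'-K)/(1-K) simplifies to (max-R)/max with max = 240:
C = (240-240)/240 = 0/240 = 0 → 0.00
M = (240-45)/240 = 195/240 = 0.8125 → 0.81
Y = (240-16)/240 = 224/240 = 0.93333… → 0.93
= CMYK(0.00, 0.81, 0.93, 0.06)


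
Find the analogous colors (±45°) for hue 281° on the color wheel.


Base hue: 281°
Left analog: (281 - 45) mod 360 = 236°
Right analog: (281 + 45) mod 360 = 326°
Analogous hues = 236° and 326°


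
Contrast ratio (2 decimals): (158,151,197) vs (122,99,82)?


Linearize each sRGB channel c=v/255: c/12.92 if c ≤ 0.04045 else ((c+0.055)/1.055)^2.4
L = 0.2126×R_lin + 0.7152×G_lin + 0.0722×B_lin
Color 1 (158,151,197):
  R=158: 158/255≈0.6196 > 0.04045 → ((0.6196+0.055)/1.055)^2.4 ≈ 0.34191
  G=151: 151/255≈0.5922 > 0.04045 → ((0.5922+0.055)/1.055)^2.4 ≈ 0.30947
  B=197: 197/255≈0.7725 > 0.04045 → ((0.7725+0.055)/1.055)^2.4 ≈ 0.55834
  L1 = 0.2126×0.34191 + 0.7152×0.30947 + 0.0722×0.55834 ≈ 0.33434
Color 2 (122,99,82):
  R=122: 122/255≈0.4784 > 0.04045 → ((0.4784+0.055)/1.055)^2.4 ≈ 0.19462
  G=99: 99/255≈0.3882 > 0.04045 → ((0.3882+0.055)/1.055)^2.4 ≈ 0.12477
  B=82: 82/255≈0.3216 > 0.04045 → ((0.3216+0.055)/1.055)^2.4 ≈ 0.08438
  L2 = 0.2126×0.19462 + 0.7152×0.12477 + 0.0722×0.08438 ≈ 0.13670
Lighter = 0.33434, Darker = 0.13670
Ratio = (L_lighter + 0.05) / (L_darker + 0.05)
Ratio = (0.33434 + 0.05) / (0.13670 + 0.05) = 0.38434 / 0.18670 ≈ 2.0585
Ratio ≈ 2.06:1


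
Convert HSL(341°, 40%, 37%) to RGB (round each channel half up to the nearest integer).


H=341°, S=0.40, L=0.37
C = (1-|2L-1|)×S = (1-|-0.26|)×0.40 = 0.296
H' = H/60 = 341/60 ≈ 5.6833; X = C×(1-|H' mod 2 - 1|) ≈ 0.0937
m = L - C/2 = 0.37 - 0.148 = 0.222
Sector ⌊H'⌋ = 5 → (R',G',B') = (0.296, 0.0, ≈0.0937)
RGB = ((R'+m)×255, (G'+m)×255, (B'+m)×255) = (132.09, 56.61, 80.512)
Round half up → RGB(132, 57, 81)


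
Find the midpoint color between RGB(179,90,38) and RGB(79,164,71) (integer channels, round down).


Midpoint: each channel = ⌊(C₁+C₂)/2⌋
R: ⌊(179+79)/2⌋ = 129
G: ⌊(90+164)/2⌋ = 127
B: ⌊(38+71)/2⌋ = 54
= RGB(129, 127, 54)


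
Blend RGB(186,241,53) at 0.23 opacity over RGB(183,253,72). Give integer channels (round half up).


C = α×F + (1-α)×B, with 1-α = 0.77
R: 0.23×186 + 0.77×183 = 42.78 + 140.91 = 183.69 → 184
G: 0.23×241 + 0.77×253 = 55.43 + 194.81 = 250.24 → 250
B: 0.23×53 + 0.77×72 = 12.19 + 55.44 = 67.63 → 68
= RGB(184, 250, 68)


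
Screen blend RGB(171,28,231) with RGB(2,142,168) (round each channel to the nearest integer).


Screen: C = 255 - (255-A)×(255-B)/255, rounded to nearest integer
R: 255 - (255-171)×(255-2)/255 = 255 - 21252/255 ≈ 255 - 83.341 = 171.659 → 172
G: 255 - (255-28)×(255-142)/255 = 255 - 25651/255 ≈ 255 - 100.592 = 154.408 → 154
B: 255 - (255-231)×(255-168)/255 = 255 - 2088/255 ≈ 255 - 8.188 = 246.812 → 247
= RGB(172, 154, 247)


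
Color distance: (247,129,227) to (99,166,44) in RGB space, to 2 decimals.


d = √[(R₁-R₂)² + (G₁-G₂)² + (B₁-B₂)²]
d = √[(247-99)² + (129-166)² + (227-44)²]
d = √[21904 + 1369 + 33489]
d = √56762
d ≈ 238.25


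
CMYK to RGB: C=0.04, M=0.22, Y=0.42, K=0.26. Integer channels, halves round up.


R = 255 × (1-C) × (1-K) = 255 × 0.96 × 0.74 = 181.152 → 181
G = 255 × (1-M) × (1-K) = 255 × 0.78 × 0.74 = 147.186 → 147
B = 255 × (1-Y) × (1-K) = 255 × 0.58 × 0.74 = 109.446 → 109
= RGB(181, 147, 109)


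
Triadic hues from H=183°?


Triadic: equally spaced at 120° intervals
H1 = 183°
H2 = (183 + 120) mod 360 = 303°
H3 = (183 + 240) mod 360 = 63°
Triadic = 183°, 303°, 63°


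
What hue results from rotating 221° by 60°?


New hue = (H + rotation) mod 360
New hue = (221 + 60) mod 360
= 281 mod 360
= 281°


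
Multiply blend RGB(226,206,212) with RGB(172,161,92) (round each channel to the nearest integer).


Multiply: C = A×B/255, rounded to nearest integer
R: 226×172/255 = 38872/255 ≈ 152.439 → 152
G: 206×161/255 = 33166/255 ≈ 130.063 → 130
B: 212×92/255 = 19504/255 ≈ 76.486 → 76
= RGB(152, 130, 76)


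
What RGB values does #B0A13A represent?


B0 → 176 (R)
A1 → 161 (G)
3A → 58 (B)
= RGB(176, 161, 58)


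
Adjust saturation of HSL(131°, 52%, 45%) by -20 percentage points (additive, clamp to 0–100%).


Original S = 52%
Adjustment = -20 percentage points
New S = 52 + (-20) = 32
Clamp to [0, 100] → 32
= HSL(131°, 32%, 45%)


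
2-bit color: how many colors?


Colors = 2^bits = 2^2
= 4 colors


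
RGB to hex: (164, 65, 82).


R = 164 → A4 (hex)
G = 65 → 41 (hex)
B = 82 → 52 (hex)
Hex = #A44152


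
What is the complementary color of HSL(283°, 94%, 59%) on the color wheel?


Complement = opposite side of color wheel = hue + 180°
H' = (283 + 180) mod 360 = 103°
S and L unchanged.
= HSL(103°, 94%, 59%)


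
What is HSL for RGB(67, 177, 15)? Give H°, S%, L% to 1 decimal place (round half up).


Normalize: R'=67/255≈0.2627, G'=177/255≈0.6941, B'=15/255≈0.0588
Max=177/255, Min=15/255, Δ=Max-Min=162/255
L = (Max+Min)/2 = (177+15)/510 = 192/510 = 0.37647… → L = 37.6%
L ≤ 0.5 → S = Δ/(Max+Min) = 162/(177+15) = 162/192 = 0.84375 → S = 84.4%
(the 1/255 factors cancel in S and H, so raw channel differences can be used)
Max is G' → H = 60 × ((B-R)/Δ + 2) = 60 × ((15-67)/162 + 2)
  -52/162 + 2 = -0.3209… + 2 = 1.6790…
  H = 60 × 1.6790… = 100.740…° → H = 100.7°
= HSL(100.7°, 84.4%, 37.6%)


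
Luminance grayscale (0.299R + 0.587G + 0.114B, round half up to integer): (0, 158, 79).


Gray = 0.299×R + 0.587×G + 0.114×B
Gray = 0.299×0 + 0.587×158 + 0.114×79
Gray = 0.000 + 92.746 + 9.006
Gray = 101.752 → round half up → 102
Gray = 102


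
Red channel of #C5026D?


Color: #C5026D
R = C5 = 197
G = 02 = 2
B = 6D = 109
Red = 197


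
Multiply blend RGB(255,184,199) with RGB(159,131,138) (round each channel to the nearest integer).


Multiply: C = A×B/255, rounded to nearest integer
R: 255×159/255 = 40545/255 ≈ 159.000 → 159
G: 184×131/255 = 24104/255 ≈ 94.525 → 95
B: 199×138/255 = 27462/255 ≈ 107.694 → 108
= RGB(159, 95, 108)


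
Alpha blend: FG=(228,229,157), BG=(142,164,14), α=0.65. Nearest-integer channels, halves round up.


C = α×F + (1-α)×B, with 1-α = 0.35
R: 0.65×228 + 0.35×142 = 148.20 + 49.70 = 197.90 → 198
G: 0.65×229 + 0.35×164 = 148.85 + 57.40 = 206.25 → 206
B: 0.65×157 + 0.35×14 = 102.05 + 4.90 = 106.95 → 107
= RGB(198, 206, 107)


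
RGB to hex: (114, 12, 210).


R = 114 → 72 (hex)
G = 12 → 0C (hex)
B = 210 → D2 (hex)
Hex = #720CD2


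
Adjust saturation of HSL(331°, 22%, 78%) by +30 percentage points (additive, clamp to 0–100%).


Original S = 22%
Adjustment = +30 percentage points
New S = 22 + (30) = 52
Clamp to [0, 100] → 52
= HSL(331°, 52%, 78%)


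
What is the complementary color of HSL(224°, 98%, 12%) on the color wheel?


Complement = opposite side of color wheel = hue + 180°
H' = (224 + 180) mod 360 = 44°
S and L unchanged.
= HSL(44°, 98%, 12%)


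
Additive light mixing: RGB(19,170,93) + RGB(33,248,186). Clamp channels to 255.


Additive: each channel = min(255, C₁+C₂)
R: 19+33 = 52 → 52
G: 170+248 = 418 → 255
B: 93+186 = 279 → 255
= RGB(52, 255, 255)


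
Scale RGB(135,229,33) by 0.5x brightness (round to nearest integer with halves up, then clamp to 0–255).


Multiply each channel by 0.5, round half up, clamp to [0, 255]
R: 135×0.5 = 67.5 → round → 68
G: 229×0.5 = 114.5 → round → 115
B: 33×0.5 = 16.5 → round → 17
= RGB(68, 115, 17)


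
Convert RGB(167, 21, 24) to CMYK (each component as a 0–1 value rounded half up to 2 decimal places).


R'=167/255≈0.6549, G'=21/255≈0.0824, B'=24/255≈0.0941
K = 1 - max(R',G',B') = 1 - 167/255 = 88/255 = 0.34509… → 0.35
(1-R'-K)/(1-K) simplifies to (max-R)/max with max = 167:
C = (167-167)/167 = 0/167 = 0 → 0.00
M = (167-21)/167 = 146/167 = 0.87425… → 0.87
Y = (167-24)/167 = 143/167 = 0.85628… → 0.86
= CMYK(0.00, 0.87, 0.86, 0.35)


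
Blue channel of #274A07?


Color: #274A07
R = 27 = 39
G = 4A = 74
B = 07 = 7
Blue = 7


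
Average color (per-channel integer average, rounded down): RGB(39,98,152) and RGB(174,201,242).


Midpoint: each channel = ⌊(C₁+C₂)/2⌋
R: ⌊(39+174)/2⌋ = 106
G: ⌊(98+201)/2⌋ = 149
B: ⌊(152+242)/2⌋ = 197
= RGB(106, 149, 197)


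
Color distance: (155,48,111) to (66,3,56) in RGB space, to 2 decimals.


d = √[(R₁-R₂)² + (G₁-G₂)² + (B₁-B₂)²]
d = √[(155-66)² + (48-3)² + (111-56)²]
d = √[7921 + 2025 + 3025]
d = √12971
d ≈ 113.89


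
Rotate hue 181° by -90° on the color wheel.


New hue = (H + rotation) mod 360
New hue = (181 -90) mod 360
= 91 mod 360
= 91°


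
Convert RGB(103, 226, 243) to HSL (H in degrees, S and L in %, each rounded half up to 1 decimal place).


Normalize: R'=103/255≈0.4039, G'=226/255≈0.8863, B'=243/255≈0.9529
Max=243/255, Min=103/255, Δ=Max-Min=140/255
L = (Max+Min)/2 = (243+103)/510 = 346/510 = 0.67843… → L = 67.8%
L > 0.5 → S = Δ/(2-Max-Min) = 140/(510-243-103) = 140/164 = 0.85365… → S = 85.4%
(the 1/255 factors cancel in S and H, so raw channel differences can be used)
Max is B' → H = 60 × ((R-G)/Δ + 4) = 60 × ((103-226)/140 + 4)
  -123/140 + 4 = -0.8785… + 4 = 3.1214…
  H = 60 × 3.1214… = 187.285…° → H = 187.3°
= HSL(187.3°, 85.4%, 67.8%)


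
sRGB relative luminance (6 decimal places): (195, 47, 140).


Linearize each channel (sRGB transfer function): c = v/255; c_lin = c/12.92 if c ≤ 0.04045, else ((c+0.055)/1.055)^2.4
  R: 195/255 ≈ 0.764706 > 0.04045 → ((0.764706+0.055)/1.055)^2.4 ≈ 0.545724
  G: 47/255 ≈ 0.184314 > 0.04045 → ((0.184314+0.055)/1.055)^2.4 ≈ 0.028426
  B: 140/255 ≈ 0.549020 > 0.04045 → ((0.549020+0.055)/1.055)^2.4 ≈ 0.262251
R_lin = 0.545724, G_lin = 0.028426, B_lin = 0.262251
L = 0.2126×R + 0.7152×G + 0.0722×B
L = 0.2126×0.545724 + 0.7152×0.028426 + 0.0722×0.262251
L ≈ 0.155286


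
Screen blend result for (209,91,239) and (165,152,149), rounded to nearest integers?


Screen: C = 255 - (255-A)×(255-B)/255, rounded to nearest integer
R: 255 - (255-209)×(255-165)/255 = 255 - 4140/255 ≈ 255 - 16.235 = 238.765 → 239
G: 255 - (255-91)×(255-152)/255 = 255 - 16892/255 ≈ 255 - 66.243 = 188.757 → 189
B: 255 - (255-239)×(255-149)/255 = 255 - 1696/255 ≈ 255 - 6.651 = 248.349 → 248
= RGB(239, 189, 248)


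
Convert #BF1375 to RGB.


BF → 191 (R)
13 → 19 (G)
75 → 117 (B)
= RGB(191, 19, 117)


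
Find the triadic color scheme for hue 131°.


Triadic: equally spaced at 120° intervals
H1 = 131°
H2 = (131 + 120) mod 360 = 251°
H3 = (131 + 240) mod 360 = 11°
Triadic = 131°, 251°, 11°


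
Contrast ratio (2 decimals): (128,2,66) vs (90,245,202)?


Linearize each sRGB channel c=v/255: c/12.92 if c ≤ 0.04045 else ((c+0.055)/1.055)^2.4
L = 0.2126×R_lin + 0.7152×G_lin + 0.0722×B_lin
Color 1 (128,2,66):
  R=128: 128/255≈0.5020 > 0.04045 → ((0.5020+0.055)/1.055)^2.4 ≈ 0.21586
  G=2: 2/255≈0.0078 ≤ 0.04045 → 0.0078/12.92 ≈ 0.00061
  B=66: 66/255≈0.2588 > 0.04045 → ((0.2588+0.055)/1.055)^2.4 ≈ 0.05448
  L1 = 0.2126×0.21586 + 0.7152×0.00061 + 0.0722×0.05448 ≈ 0.05026
Color 2 (90,245,202):
  R=90: 90/255≈0.3529 > 0.04045 → ((0.3529+0.055)/1.055)^2.4 ≈ 0.10224
  G=245: 245/255≈0.9608 > 0.04045 → ((0.9608+0.055)/1.055)^2.4 ≈ 0.91310
  B=202: 202/255≈0.7922 > 0.04045 → ((0.7922+0.055)/1.055)^2.4 ≈ 0.59062
  L2 = 0.2126×0.10224 + 0.7152×0.91310 + 0.0722×0.59062 ≈ 0.71743
Lighter = 0.71743, Darker = 0.05026
Ratio = (L_lighter + 0.05) / (L_darker + 0.05)
Ratio = (0.71743 + 0.05) / (0.05026 + 0.05) = 0.76743 / 0.10026 ≈ 7.6544
Ratio ≈ 7.65:1


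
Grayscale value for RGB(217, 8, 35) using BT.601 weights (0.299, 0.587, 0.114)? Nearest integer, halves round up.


Gray = 0.299×R + 0.587×G + 0.114×B
Gray = 0.299×217 + 0.587×8 + 0.114×35
Gray = 64.883 + 4.696 + 3.990
Gray = 73.569 → round half up → 74
Gray = 74


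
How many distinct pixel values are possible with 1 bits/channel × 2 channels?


Total bits = 1 bits/channel × 2 channels = 2 bits
Distinct pixel values = 2^2
= 4 pixel values


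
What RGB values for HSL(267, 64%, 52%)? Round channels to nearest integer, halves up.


H=267°, S=0.64, L=0.52
C = (1-|2L-1|)×S = (1-|0.04|)×0.64 = 0.6144
H' = H/60 = 267/60 ≈ 4.4500; X = C×(1-|H' mod 2 - 1|) = 0.27648
m = L - C/2 = 0.52 - 0.3072 = 0.2128
Sector ⌊H'⌋ = 4 → (R',G',B') = (0.27648, 0.0, 0.6144)
RGB = ((R'+m)×255, (G'+m)×255, (B'+m)×255) = (124.7664, 54.264, 210.936)
Round half up → RGB(125, 54, 211)


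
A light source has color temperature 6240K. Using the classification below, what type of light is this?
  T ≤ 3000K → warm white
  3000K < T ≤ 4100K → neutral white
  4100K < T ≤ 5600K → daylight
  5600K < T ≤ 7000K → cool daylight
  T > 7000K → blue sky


Temperature: 6240K
5600K < 6240K ≤ 7000K → cool daylight
Classification: cool daylight


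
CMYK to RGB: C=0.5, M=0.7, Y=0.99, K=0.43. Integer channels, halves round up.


R = 255 × (1-C) × (1-K) = 255 × 0.50 × 0.57 = 72.675 → 73
G = 255 × (1-M) × (1-K) = 255 × 0.30 × 0.57 = 43.605 → 44
B = 255 × (1-Y) × (1-K) = 255 × 0.01 × 0.57 = 1.4535 → 1
= RGB(73, 44, 1)


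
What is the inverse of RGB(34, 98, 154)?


Invert: (255-R, 255-G, 255-B)
R: 255-34 = 221
G: 255-98 = 157
B: 255-154 = 101
= RGB(221, 157, 101)


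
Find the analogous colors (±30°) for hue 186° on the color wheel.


Base hue: 186°
Left analog: (186 - 30) mod 360 = 156°
Right analog: (186 + 30) mod 360 = 216°
Analogous hues = 156° and 216°


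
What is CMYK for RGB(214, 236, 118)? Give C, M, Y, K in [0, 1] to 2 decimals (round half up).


R'=214/255≈0.8392, G'=236/255≈0.9255, B'=118/255≈0.4627
K = 1 - max(R',G',B') = 1 - 236/255 = 19/255 = 0.07450… → 0.07
(1-R'-K)/(1-K) simplifies to (max-R)/max with max = 236:
C = (236-214)/236 = 22/236 = 0.09322… → 0.09
M = (236-236)/236 = 0/236 = 0 → 0.00
Y = (236-118)/236 = 118/236 = 0.5 → 0.50
= CMYK(0.09, 0.00, 0.50, 0.07)


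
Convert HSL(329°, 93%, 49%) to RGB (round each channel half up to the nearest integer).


H=329°, S=0.93, L=0.49
C = (1-|2L-1|)×S = (1-|-0.02|)×0.93 = 0.9114
H' = H/60 = 329/60 ≈ 5.4833; X = C×(1-|H' mod 2 - 1|) = 0.47089
m = L - C/2 = 0.49 - 0.4557 = 0.0343
Sector ⌊H'⌋ = 5 → (R',G',B') = (0.9114, 0.0, 0.47089)
RGB = ((R'+m)×255, (G'+m)×255, (B'+m)×255) = (241.1535, 8.7465, 128.82345)
Round half up → RGB(241, 9, 129)


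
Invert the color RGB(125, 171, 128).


Invert: (255-R, 255-G, 255-B)
R: 255-125 = 130
G: 255-171 = 84
B: 255-128 = 127
= RGB(130, 84, 127)
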